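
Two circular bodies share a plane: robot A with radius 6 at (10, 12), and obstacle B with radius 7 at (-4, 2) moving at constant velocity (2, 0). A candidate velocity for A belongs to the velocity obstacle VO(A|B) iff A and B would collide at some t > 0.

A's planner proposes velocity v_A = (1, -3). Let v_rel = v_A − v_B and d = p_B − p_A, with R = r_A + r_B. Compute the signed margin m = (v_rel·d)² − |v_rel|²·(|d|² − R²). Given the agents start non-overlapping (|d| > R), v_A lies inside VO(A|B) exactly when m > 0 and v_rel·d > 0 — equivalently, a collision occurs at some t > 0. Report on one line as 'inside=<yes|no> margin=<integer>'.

d = (-14, -10),  |d|² = 296;  R = 6+7 = 13,  c = 296−13² = 127
v_rel = (-1, -3),  |v_rel|² = 10;  v_rel·d = (-1)·(-14) + (-3)·(-10) = 44
10·t² − 88·t + 127 = 0  ⇒  m = 44² − 10·127 = 666
m = 666 > 0,  v_rel·d = 44 > 0  ⇒  inside

inside=yes margin=666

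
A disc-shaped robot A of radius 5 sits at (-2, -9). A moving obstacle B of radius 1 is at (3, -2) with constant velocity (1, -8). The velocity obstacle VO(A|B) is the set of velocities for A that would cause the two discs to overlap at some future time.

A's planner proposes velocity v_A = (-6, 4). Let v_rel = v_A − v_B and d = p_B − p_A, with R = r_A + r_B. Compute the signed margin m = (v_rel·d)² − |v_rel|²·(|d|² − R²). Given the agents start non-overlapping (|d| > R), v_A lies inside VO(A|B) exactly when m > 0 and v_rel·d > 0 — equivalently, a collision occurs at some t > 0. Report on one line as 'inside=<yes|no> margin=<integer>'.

d = (5, 7),  |d|² = 74;  R = 5+1 = 6,  c = 74−6² = 38
v_rel = (-7, 12),  |v_rel|² = 193;  v_rel·d = (-7)·(5) + (12)·(7) = 49
193·t² − 98·t + 38 = 0  ⇒  m = 49² − 193·38 = -4933
m = -4933 < 0,  v_rel·d = 49 > 0  ⇒  outside

inside=no margin=-4933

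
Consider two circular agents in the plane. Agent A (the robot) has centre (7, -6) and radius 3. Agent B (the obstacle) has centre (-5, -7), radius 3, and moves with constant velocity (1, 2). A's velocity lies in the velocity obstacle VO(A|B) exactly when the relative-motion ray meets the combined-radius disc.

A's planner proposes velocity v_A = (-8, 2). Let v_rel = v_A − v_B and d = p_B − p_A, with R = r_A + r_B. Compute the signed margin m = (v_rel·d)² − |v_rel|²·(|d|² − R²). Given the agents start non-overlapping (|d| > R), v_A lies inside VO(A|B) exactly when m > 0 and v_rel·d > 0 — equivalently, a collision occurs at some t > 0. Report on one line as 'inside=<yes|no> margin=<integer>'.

d = (-12, -1),  |d|² = 145;  R = 3+3 = 6,  c = 145−6² = 109
v_rel = (-9, 0),  |v_rel|² = 81;  v_rel·d = (-9)·(-12) + (0)·(-1) = 108
81·t² − 216·t + 109 = 0  ⇒  m = 108² − 81·109 = 2835
m = 2835 > 0,  v_rel·d = 108 > 0  ⇒  inside

inside=yes margin=2835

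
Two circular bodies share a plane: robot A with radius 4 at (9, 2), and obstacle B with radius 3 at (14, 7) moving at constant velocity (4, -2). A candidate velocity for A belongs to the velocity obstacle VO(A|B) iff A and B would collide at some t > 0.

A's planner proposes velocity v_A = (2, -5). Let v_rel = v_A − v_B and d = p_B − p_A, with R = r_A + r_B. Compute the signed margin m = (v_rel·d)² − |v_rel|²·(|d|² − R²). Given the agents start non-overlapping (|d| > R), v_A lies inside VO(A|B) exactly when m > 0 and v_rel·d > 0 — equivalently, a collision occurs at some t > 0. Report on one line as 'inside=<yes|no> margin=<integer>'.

d = (5, 5),  |d|² = 50;  R = 4+3 = 7,  c = 50−7² = 1
v_rel = (-2, -3),  |v_rel|² = 13;  v_rel·d = (-2)·(5) + (-3)·(5) = -25
13·t² + 50·t + 1 = 0  ⇒  m = (-25)² − 13·1 = 612
m = 612 > 0,  v_rel·d = -25 < 0  ⇒  outside

inside=no margin=612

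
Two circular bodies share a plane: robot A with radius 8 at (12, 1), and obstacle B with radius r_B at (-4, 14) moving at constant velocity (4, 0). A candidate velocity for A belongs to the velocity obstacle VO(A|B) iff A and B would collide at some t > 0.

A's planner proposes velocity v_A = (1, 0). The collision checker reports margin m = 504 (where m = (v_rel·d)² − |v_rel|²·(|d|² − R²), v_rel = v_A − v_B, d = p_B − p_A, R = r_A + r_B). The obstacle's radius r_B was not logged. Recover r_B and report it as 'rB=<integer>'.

m = 504
d = (-16, 13);  v_rel = (-3, 0),  |v_rel|² = 9
v_rel×d = (-3)·(13) − (0)·(-16) = -39
since m = R²·9 − (-39)²:  R² = (1521 + 504) / 9 = 225
R = √225 = 15  ⇒  r_B = 15 − 8 = 7

rB=7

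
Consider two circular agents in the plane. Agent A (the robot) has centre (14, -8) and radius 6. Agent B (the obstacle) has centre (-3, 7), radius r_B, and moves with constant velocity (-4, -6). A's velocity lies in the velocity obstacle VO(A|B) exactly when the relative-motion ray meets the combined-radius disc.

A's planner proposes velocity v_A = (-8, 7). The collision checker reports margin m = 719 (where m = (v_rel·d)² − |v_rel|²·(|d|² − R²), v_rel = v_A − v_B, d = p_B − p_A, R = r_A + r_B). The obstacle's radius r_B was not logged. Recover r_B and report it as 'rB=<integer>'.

m = 719
d = (-17, 15);  v_rel = (-4, 13),  |v_rel|² = 185
v_rel×d = (-4)·(15) − (13)·(-17) = 161
since m = R²·185 − 161²:  R² = (25921 + 719) / 185 = 144
R = √144 = 12  ⇒  r_B = 12 − 6 = 6

rB=6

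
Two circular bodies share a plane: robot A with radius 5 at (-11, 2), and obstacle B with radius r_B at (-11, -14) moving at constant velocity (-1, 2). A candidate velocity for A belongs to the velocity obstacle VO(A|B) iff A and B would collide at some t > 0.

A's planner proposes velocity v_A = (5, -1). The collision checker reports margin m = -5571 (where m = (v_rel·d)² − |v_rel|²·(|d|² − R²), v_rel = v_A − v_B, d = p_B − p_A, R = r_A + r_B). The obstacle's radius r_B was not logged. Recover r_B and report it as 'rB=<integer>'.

m = -5571
d = (0, -16);  v_rel = (6, -3),  |v_rel|² = 45
v_rel×d = (6)·(-16) − (-3)·(0) = -96
since m = R²·45 − (-96)²:  R² = (9216 + -5571) / 45 = 81
R = √81 = 9  ⇒  r_B = 9 − 5 = 4

rB=4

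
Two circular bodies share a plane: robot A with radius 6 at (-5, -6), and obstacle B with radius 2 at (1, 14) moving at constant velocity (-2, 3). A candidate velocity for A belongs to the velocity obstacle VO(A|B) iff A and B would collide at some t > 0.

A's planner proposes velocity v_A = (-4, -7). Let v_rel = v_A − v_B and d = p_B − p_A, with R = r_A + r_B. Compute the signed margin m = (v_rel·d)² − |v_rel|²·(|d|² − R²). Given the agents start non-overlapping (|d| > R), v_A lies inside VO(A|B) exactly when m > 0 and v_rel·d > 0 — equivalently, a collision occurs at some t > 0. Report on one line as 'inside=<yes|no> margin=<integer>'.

d = (6, 20),  |d|² = 436;  R = 6+2 = 8,  c = 436−8² = 372
v_rel = (-2, -10),  |v_rel|² = 104;  v_rel·d = (-2)·(6) + (-10)·(20) = -212
104·t² + 424·t + 372 = 0  ⇒  m = (-212)² − 104·372 = 6256
m = 6256 > 0,  v_rel·d = -212 < 0  ⇒  outside

inside=no margin=6256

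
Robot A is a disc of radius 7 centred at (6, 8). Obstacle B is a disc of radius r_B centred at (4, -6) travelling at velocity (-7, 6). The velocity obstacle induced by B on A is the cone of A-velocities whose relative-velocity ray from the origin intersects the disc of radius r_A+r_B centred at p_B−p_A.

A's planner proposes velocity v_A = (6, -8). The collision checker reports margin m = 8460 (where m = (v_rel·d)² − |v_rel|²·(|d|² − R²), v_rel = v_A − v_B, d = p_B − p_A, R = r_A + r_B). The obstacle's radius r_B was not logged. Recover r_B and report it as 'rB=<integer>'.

m = 8460
d = (-2, -14);  v_rel = (13, -14),  |v_rel|² = 365
v_rel×d = (13)·(-14) − (-14)·(-2) = -210
since m = R²·365 − (-210)²:  R² = (44100 + 8460) / 365 = 144
R = √144 = 12  ⇒  r_B = 12 − 7 = 5

rB=5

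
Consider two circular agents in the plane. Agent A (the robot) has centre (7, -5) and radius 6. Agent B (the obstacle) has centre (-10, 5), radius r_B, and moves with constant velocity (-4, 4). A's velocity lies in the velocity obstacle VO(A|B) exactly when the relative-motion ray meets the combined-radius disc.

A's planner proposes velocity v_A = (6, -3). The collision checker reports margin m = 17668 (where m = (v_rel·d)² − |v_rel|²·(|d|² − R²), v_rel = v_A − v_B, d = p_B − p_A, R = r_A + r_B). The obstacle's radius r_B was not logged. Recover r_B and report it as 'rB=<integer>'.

m = 17668
d = (-17, 10);  v_rel = (10, -7),  |v_rel|² = 149
v_rel×d = (10)·(10) − (-7)·(-17) = -19
since m = R²·149 − (-19)²:  R² = (361 + 17668) / 149 = 121
R = √121 = 11  ⇒  r_B = 11 − 6 = 5

rB=5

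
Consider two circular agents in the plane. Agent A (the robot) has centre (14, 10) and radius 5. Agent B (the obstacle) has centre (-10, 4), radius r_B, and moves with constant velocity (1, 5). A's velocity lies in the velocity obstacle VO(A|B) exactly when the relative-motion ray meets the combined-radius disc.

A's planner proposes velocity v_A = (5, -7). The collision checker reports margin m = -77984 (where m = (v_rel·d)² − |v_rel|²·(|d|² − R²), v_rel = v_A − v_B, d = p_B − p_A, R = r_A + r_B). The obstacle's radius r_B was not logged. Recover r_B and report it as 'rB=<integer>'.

m = -77984
d = (-24, -6);  v_rel = (4, -12),  |v_rel|² = 160
v_rel×d = (4)·(-6) − (-12)·(-24) = -312
since m = R²·160 − (-312)²:  R² = (97344 + -77984) / 160 = 121
R = √121 = 11  ⇒  r_B = 11 − 5 = 6

rB=6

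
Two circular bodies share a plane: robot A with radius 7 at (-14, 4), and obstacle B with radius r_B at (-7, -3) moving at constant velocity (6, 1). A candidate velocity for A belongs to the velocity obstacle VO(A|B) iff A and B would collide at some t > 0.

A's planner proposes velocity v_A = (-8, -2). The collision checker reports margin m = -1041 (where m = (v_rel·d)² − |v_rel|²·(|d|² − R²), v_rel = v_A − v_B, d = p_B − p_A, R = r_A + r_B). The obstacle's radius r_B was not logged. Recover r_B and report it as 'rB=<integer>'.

m = -1041
d = (7, -7);  v_rel = (-14, -3),  |v_rel|² = 205
v_rel×d = (-14)·(-7) − (-3)·(7) = 119
since m = R²·205 − 119²:  R² = (14161 + -1041) / 205 = 64
R = √64 = 8  ⇒  r_B = 8 − 7 = 1

rB=1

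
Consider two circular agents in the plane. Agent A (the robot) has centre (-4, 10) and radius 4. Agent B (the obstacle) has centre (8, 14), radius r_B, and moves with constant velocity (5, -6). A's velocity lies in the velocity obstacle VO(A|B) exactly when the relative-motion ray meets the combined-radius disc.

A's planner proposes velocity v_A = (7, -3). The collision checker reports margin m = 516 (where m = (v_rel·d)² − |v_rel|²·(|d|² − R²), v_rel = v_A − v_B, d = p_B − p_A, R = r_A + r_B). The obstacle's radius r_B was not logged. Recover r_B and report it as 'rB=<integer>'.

m = 516
d = (12, 4);  v_rel = (2, 3),  |v_rel|² = 13
v_rel×d = (2)·(4) − (3)·(12) = -28
since m = R²·13 − (-28)²:  R² = (784 + 516) / 13 = 100
R = √100 = 10  ⇒  r_B = 10 − 4 = 6

rB=6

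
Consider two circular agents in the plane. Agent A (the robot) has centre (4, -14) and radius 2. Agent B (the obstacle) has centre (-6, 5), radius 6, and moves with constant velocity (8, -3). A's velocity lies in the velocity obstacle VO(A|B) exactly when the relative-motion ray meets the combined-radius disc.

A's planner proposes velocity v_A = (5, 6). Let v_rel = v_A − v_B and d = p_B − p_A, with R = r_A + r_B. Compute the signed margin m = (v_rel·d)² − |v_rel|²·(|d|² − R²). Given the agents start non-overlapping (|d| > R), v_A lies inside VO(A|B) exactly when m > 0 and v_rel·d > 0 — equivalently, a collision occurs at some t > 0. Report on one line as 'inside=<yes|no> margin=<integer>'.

d = (-10, 19),  |d|² = 461;  R = 2+6 = 8,  c = 461−8² = 397
v_rel = (-3, 9),  |v_rel|² = 90;  v_rel·d = (-3)·(-10) + (9)·(19) = 201
90·t² − 402·t + 397 = 0  ⇒  m = 201² − 90·397 = 4671
m = 4671 > 0,  v_rel·d = 201 > 0  ⇒  inside

inside=yes margin=4671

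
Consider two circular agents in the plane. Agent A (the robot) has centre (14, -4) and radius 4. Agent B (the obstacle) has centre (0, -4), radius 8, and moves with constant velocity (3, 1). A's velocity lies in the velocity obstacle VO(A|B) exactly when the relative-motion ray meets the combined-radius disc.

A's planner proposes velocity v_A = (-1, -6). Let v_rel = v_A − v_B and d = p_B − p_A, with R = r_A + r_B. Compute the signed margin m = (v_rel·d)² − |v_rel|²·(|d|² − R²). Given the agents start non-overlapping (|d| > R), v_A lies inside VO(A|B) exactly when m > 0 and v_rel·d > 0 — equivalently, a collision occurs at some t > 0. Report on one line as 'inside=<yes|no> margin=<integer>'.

d = (-14, 0),  |d|² = 196;  R = 4+8 = 12,  c = 196−12² = 52
v_rel = (-4, -7),  |v_rel|² = 65;  v_rel·d = (-4)·(-14) + (-7)·(0) = 56
65·t² − 112·t + 52 = 0  ⇒  m = 56² − 65·52 = -244
m = -244 < 0,  v_rel·d = 56 > 0  ⇒  outside

inside=no margin=-244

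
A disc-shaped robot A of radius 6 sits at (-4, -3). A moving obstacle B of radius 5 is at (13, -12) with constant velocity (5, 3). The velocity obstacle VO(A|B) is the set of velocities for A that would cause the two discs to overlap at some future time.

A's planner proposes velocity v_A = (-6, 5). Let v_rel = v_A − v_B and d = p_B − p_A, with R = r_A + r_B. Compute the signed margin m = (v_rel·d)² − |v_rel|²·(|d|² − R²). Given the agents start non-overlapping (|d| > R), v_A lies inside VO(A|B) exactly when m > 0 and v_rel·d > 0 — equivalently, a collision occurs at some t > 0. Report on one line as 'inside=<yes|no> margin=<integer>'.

d = (17, -9),  |d|² = 370;  R = 6+5 = 11,  c = 370−11² = 249
v_rel = (-11, 2),  |v_rel|² = 125;  v_rel·d = (-11)·(17) + (2)·(-9) = -205
125·t² + 410·t + 249 = 0  ⇒  m = (-205)² − 125·249 = 10900
m = 10900 > 0,  v_rel·d = -205 < 0  ⇒  outside

inside=no margin=10900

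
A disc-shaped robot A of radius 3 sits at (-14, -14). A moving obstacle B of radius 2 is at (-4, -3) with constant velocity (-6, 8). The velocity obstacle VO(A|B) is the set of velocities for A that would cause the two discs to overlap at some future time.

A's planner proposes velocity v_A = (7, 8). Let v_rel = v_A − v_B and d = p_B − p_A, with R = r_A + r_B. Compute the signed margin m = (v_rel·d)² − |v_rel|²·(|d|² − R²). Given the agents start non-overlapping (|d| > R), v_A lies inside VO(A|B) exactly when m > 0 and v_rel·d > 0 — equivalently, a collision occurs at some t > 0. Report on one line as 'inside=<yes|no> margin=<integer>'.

d = (10, 11),  |d|² = 221;  R = 3+2 = 5,  c = 221−5² = 196
v_rel = (13, 0),  |v_rel|² = 169;  v_rel·d = (13)·(10) + (0)·(11) = 130
169·t² − 260·t + 196 = 0  ⇒  m = 130² − 169·196 = -16224
m = -16224 < 0,  v_rel·d = 130 > 0  ⇒  outside

inside=no margin=-16224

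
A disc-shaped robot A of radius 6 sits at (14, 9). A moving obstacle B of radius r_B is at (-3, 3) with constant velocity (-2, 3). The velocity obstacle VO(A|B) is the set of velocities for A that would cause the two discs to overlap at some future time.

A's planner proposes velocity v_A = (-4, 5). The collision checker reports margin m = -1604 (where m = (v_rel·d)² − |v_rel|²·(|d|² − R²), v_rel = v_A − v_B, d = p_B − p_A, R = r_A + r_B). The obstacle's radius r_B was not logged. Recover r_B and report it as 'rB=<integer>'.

m = -1604
d = (-17, -6);  v_rel = (-2, 2),  |v_rel|² = 8
v_rel×d = (-2)·(-6) − (2)·(-17) = 46
since m = R²·8 − 46²:  R² = (2116 + -1604) / 8 = 64
R = √64 = 8  ⇒  r_B = 8 − 6 = 2

rB=2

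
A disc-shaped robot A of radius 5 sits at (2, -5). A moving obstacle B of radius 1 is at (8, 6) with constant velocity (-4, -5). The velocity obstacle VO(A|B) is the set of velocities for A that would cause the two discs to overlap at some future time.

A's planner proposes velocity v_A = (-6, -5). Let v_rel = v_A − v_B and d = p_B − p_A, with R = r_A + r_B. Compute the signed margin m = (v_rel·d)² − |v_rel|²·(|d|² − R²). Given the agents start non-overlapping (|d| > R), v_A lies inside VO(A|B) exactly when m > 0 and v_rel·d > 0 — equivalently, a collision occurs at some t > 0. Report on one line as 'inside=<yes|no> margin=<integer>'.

d = (6, 11),  |d|² = 157;  R = 5+1 = 6,  c = 157−6² = 121
v_rel = (-2, 0),  |v_rel|² = 4;  v_rel·d = (-2)·(6) + (0)·(11) = -12
4·t² + 24·t + 121 = 0  ⇒  m = (-12)² − 4·121 = -340
m = -340 < 0,  v_rel·d = -12 < 0  ⇒  outside

inside=no margin=-340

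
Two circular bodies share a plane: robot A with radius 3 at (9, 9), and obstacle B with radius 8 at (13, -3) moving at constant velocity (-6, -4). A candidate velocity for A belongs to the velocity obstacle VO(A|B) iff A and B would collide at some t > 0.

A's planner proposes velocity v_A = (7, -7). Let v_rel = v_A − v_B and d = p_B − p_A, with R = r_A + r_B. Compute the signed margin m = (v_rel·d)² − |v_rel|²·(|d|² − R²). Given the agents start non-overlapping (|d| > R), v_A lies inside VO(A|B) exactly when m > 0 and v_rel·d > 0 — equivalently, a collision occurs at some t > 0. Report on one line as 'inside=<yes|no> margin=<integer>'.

d = (4, -12),  |d|² = 160;  R = 3+8 = 11,  c = 160−11² = 39
v_rel = (13, -3),  |v_rel|² = 178;  v_rel·d = (13)·(4) + (-3)·(-12) = 88
178·t² − 176·t + 39 = 0  ⇒  m = 88² − 178·39 = 802
m = 802 > 0,  v_rel·d = 88 > 0  ⇒  inside

inside=yes margin=802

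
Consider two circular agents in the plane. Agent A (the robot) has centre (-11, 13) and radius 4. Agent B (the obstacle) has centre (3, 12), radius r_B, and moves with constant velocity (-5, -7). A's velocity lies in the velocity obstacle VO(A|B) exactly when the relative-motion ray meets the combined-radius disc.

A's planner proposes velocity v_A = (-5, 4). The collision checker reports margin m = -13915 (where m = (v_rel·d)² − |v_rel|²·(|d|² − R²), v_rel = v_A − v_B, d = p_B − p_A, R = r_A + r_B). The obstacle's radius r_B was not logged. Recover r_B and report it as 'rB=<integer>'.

m = -13915
d = (14, -1);  v_rel = (0, 11),  |v_rel|² = 121
v_rel×d = (0)·(-1) − (11)·(14) = -154
since m = R²·121 − (-154)²:  R² = (23716 + -13915) / 121 = 81
R = √81 = 9  ⇒  r_B = 9 − 4 = 5

rB=5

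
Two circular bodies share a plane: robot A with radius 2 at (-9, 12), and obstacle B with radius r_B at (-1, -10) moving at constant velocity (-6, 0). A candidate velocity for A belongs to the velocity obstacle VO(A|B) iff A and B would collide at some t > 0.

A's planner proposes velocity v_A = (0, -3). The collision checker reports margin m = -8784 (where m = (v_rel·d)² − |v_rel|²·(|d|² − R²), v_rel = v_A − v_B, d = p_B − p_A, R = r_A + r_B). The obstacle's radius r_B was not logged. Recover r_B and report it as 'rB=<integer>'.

m = -8784
d = (8, -22);  v_rel = (6, -3),  |v_rel|² = 45
v_rel×d = (6)·(-22) − (-3)·(8) = -108
since m = R²·45 − (-108)²:  R² = (11664 + -8784) / 45 = 64
R = √64 = 8  ⇒  r_B = 8 − 2 = 6

rB=6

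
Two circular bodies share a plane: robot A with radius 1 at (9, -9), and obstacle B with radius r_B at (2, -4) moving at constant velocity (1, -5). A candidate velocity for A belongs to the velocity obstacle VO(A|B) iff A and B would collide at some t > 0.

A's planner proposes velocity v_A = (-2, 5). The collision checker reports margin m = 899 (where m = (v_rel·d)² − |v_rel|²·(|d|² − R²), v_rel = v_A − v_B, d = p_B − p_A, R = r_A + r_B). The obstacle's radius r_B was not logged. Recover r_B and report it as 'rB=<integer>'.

m = 899
d = (-7, 5);  v_rel = (-3, 10),  |v_rel|² = 109
v_rel×d = (-3)·(5) − (10)·(-7) = 55
since m = R²·109 − 55²:  R² = (3025 + 899) / 109 = 36
R = √36 = 6  ⇒  r_B = 6 − 1 = 5

rB=5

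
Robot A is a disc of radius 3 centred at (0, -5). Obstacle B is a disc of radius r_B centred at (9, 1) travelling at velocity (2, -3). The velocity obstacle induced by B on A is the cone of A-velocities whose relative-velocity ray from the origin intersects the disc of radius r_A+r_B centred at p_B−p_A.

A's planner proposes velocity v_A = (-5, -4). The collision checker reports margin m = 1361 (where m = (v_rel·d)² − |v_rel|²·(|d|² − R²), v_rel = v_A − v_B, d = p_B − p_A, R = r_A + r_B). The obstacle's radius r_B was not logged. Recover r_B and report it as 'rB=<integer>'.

m = 1361
d = (9, 6);  v_rel = (-7, -1),  |v_rel|² = 50
v_rel×d = (-7)·(6) − (-1)·(9) = -33
since m = R²·50 − (-33)²:  R² = (1089 + 1361) / 50 = 49
R = √49 = 7  ⇒  r_B = 7 − 3 = 4

rB=4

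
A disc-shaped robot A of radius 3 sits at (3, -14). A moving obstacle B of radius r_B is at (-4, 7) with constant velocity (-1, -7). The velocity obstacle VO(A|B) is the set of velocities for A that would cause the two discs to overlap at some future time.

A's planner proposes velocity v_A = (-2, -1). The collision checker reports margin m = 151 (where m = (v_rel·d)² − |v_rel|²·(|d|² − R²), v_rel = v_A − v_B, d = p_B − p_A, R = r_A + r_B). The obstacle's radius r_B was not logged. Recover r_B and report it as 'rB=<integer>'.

m = 151
d = (-7, 21);  v_rel = (-1, 6),  |v_rel|² = 37
v_rel×d = (-1)·(21) − (6)·(-7) = 21
since m = R²·37 − 21²:  R² = (441 + 151) / 37 = 16
R = √16 = 4  ⇒  r_B = 4 − 3 = 1

rB=1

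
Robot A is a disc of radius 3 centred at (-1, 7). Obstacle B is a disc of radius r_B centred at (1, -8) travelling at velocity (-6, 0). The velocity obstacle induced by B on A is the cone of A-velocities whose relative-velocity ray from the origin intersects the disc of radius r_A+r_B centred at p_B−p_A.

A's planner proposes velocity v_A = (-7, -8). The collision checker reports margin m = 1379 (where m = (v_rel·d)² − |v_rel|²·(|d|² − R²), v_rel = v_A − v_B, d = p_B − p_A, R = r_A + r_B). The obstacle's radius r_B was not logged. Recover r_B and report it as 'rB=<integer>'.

m = 1379
d = (2, -15);  v_rel = (-1, -8),  |v_rel|² = 65
v_rel×d = (-1)·(-15) − (-8)·(2) = 31
since m = R²·65 − 31²:  R² = (961 + 1379) / 65 = 36
R = √36 = 6  ⇒  r_B = 6 − 3 = 3

rB=3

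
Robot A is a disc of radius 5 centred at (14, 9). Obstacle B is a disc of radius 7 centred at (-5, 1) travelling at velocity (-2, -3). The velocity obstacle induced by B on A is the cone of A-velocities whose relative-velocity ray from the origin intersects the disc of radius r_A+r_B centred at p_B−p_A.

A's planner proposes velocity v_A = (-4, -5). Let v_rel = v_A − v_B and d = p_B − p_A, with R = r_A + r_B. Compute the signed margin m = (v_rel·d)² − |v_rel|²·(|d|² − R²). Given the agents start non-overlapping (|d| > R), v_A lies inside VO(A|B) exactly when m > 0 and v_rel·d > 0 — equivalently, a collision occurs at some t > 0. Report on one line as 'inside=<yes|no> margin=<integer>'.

d = (-19, -8),  |d|² = 425;  R = 5+7 = 12,  c = 425−12² = 281
v_rel = (-2, -2),  |v_rel|² = 8;  v_rel·d = (-2)·(-19) + (-2)·(-8) = 54
8·t² − 108·t + 281 = 0  ⇒  m = 54² − 8·281 = 668
m = 668 > 0,  v_rel·d = 54 > 0  ⇒  inside

inside=yes margin=668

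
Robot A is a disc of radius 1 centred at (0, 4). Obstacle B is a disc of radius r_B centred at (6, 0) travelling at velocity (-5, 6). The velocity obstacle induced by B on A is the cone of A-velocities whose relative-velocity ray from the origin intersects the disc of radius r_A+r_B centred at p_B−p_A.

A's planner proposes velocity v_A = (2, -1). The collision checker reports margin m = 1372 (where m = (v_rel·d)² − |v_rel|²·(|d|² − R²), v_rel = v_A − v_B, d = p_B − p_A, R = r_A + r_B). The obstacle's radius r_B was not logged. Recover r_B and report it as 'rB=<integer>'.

m = 1372
d = (6, -4);  v_rel = (7, -7),  |v_rel|² = 98
v_rel×d = (7)·(-4) − (-7)·(6) = 14
since m = R²·98 − 14²:  R² = (196 + 1372) / 98 = 16
R = √16 = 4  ⇒  r_B = 4 − 1 = 3

rB=3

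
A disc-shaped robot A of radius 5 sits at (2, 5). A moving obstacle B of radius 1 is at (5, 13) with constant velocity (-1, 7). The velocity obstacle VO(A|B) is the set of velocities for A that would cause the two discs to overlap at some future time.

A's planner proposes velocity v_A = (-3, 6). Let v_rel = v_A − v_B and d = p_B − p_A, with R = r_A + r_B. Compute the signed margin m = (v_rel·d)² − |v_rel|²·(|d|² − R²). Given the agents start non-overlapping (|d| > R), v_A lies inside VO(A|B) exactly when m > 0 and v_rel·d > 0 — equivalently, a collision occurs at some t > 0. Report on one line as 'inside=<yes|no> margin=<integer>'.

d = (3, 8),  |d|² = 73;  R = 5+1 = 6,  c = 73−6² = 37
v_rel = (-2, -1),  |v_rel|² = 5;  v_rel·d = (-2)·(3) + (-1)·(8) = -14
5·t² + 28·t + 37 = 0  ⇒  m = (-14)² − 5·37 = 11
m = 11 > 0,  v_rel·d = -14 < 0  ⇒  outside

inside=no margin=11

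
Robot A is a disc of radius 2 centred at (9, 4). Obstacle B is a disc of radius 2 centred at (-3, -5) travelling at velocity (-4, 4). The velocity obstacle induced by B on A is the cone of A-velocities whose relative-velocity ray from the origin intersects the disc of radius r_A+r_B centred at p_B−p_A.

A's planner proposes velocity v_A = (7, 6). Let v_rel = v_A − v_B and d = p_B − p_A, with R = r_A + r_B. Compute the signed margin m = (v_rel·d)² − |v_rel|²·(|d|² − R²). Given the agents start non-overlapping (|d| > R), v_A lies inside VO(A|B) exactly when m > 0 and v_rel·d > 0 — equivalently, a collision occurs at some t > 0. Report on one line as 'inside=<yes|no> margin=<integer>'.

d = (-12, -9),  |d|² = 225;  R = 2+2 = 4,  c = 225−4² = 209
v_rel = (11, 2),  |v_rel|² = 125;  v_rel·d = (11)·(-12) + (2)·(-9) = -150
125·t² + 300·t + 209 = 0  ⇒  m = (-150)² − 125·209 = -3625
m = -3625 < 0,  v_rel·d = -150 < 0  ⇒  outside

inside=no margin=-3625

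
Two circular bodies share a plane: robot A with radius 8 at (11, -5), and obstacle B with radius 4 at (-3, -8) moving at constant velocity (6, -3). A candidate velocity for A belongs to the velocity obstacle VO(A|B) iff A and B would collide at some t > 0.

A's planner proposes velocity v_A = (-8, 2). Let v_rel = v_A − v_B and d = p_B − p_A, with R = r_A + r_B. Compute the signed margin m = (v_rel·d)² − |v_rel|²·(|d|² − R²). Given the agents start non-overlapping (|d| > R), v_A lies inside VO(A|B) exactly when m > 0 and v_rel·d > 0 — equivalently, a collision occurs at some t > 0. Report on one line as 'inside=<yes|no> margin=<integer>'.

d = (-14, -3),  |d|² = 205;  R = 8+4 = 12,  c = 205−12² = 61
v_rel = (-14, 5),  |v_rel|² = 221;  v_rel·d = (-14)·(-14) + (5)·(-3) = 181
221·t² − 362·t + 61 = 0  ⇒  m = 181² − 221·61 = 19280
m = 19280 > 0,  v_rel·d = 181 > 0  ⇒  inside

inside=yes margin=19280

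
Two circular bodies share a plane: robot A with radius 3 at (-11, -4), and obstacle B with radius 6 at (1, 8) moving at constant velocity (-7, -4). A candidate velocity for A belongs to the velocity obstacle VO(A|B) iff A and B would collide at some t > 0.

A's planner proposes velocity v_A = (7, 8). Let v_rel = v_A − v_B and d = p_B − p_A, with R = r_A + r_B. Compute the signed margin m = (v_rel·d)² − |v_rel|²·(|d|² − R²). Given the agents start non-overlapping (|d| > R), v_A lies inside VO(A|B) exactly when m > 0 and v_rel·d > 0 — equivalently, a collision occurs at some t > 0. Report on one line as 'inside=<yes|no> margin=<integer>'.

d = (12, 12),  |d|² = 288;  R = 3+6 = 9,  c = 288−9² = 207
v_rel = (14, 12),  |v_rel|² = 340;  v_rel·d = (14)·(12) + (12)·(12) = 312
340·t² − 624·t + 207 = 0  ⇒  m = 312² − 340·207 = 26964
m = 26964 > 0,  v_rel·d = 312 > 0  ⇒  inside

inside=yes margin=26964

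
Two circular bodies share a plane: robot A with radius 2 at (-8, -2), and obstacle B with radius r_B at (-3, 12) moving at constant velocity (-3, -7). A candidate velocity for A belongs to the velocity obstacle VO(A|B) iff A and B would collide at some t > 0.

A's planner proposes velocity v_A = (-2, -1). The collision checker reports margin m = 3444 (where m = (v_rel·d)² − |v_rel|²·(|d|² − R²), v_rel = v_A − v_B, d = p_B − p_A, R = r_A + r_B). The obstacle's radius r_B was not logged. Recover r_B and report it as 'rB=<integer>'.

m = 3444
d = (5, 14);  v_rel = (1, 6),  |v_rel|² = 37
v_rel×d = (1)·(14) − (6)·(5) = -16
since m = R²·37 − (-16)²:  R² = (256 + 3444) / 37 = 100
R = √100 = 10  ⇒  r_B = 10 − 2 = 8

rB=8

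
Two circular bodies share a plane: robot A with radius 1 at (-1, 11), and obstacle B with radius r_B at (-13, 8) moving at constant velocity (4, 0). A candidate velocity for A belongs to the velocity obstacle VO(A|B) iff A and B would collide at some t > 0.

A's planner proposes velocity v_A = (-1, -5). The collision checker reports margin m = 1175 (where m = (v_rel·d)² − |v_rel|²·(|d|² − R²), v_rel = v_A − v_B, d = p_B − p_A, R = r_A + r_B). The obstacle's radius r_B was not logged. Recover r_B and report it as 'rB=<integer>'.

m = 1175
d = (-12, -3);  v_rel = (-5, -5),  |v_rel|² = 50
v_rel×d = (-5)·(-3) − (-5)·(-12) = -45
since m = R²·50 − (-45)²:  R² = (2025 + 1175) / 50 = 64
R = √64 = 8  ⇒  r_B = 8 − 1 = 7

rB=7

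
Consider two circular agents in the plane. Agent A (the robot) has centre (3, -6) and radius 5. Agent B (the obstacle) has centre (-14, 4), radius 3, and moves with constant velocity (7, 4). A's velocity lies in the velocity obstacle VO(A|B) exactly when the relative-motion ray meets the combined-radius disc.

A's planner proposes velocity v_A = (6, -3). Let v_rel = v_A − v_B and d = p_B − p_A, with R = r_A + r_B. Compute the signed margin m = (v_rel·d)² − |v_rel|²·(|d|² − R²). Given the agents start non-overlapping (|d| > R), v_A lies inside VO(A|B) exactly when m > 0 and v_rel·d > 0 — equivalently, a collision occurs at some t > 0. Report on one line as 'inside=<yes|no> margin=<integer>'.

d = (-17, 10),  |d|² = 389;  R = 5+3 = 8,  c = 389−8² = 325
v_rel = (-1, -7),  |v_rel|² = 50;  v_rel·d = (-1)·(-17) + (-7)·(10) = -53
50·t² + 106·t + 325 = 0  ⇒  m = (-53)² − 50·325 = -13441
m = -13441 < 0,  v_rel·d = -53 < 0  ⇒  outside

inside=no margin=-13441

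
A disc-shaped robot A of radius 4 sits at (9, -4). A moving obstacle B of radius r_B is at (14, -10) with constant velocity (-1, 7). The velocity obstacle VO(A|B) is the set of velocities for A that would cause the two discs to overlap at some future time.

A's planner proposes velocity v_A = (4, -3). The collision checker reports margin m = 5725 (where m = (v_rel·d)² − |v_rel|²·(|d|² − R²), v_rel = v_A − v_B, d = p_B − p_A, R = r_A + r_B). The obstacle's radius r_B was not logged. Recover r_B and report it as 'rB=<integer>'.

m = 5725
d = (5, -6);  v_rel = (5, -10),  |v_rel|² = 125
v_rel×d = (5)·(-6) − (-10)·(5) = 20
since m = R²·125 − 20²:  R² = (400 + 5725) / 125 = 49
R = √49 = 7  ⇒  r_B = 7 − 4 = 3

rB=3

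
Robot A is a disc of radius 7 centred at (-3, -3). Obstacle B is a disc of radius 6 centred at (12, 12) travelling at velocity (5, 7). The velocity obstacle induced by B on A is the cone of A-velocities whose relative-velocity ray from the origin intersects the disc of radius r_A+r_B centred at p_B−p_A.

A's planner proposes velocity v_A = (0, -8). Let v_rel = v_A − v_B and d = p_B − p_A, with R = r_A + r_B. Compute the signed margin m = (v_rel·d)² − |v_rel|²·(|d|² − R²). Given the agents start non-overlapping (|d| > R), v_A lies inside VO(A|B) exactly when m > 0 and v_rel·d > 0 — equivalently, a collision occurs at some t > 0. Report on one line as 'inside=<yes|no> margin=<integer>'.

d = (15, 15),  |d|² = 450;  R = 7+6 = 13,  c = 450−13² = 281
v_rel = (-5, -15),  |v_rel|² = 250;  v_rel·d = (-5)·(15) + (-15)·(15) = -300
250·t² + 600·t + 281 = 0  ⇒  m = (-300)² − 250·281 = 19750
m = 19750 > 0,  v_rel·d = -300 < 0  ⇒  outside

inside=no margin=19750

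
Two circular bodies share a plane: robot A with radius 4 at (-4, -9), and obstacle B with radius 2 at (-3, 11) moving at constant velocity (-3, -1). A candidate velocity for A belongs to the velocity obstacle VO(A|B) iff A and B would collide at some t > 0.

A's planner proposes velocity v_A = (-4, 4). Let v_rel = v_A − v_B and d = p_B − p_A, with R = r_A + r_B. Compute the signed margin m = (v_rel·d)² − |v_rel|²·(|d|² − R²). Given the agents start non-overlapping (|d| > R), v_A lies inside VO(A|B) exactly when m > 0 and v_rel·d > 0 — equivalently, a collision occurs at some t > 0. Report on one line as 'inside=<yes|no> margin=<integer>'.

d = (1, 20),  |d|² = 401;  R = 4+2 = 6,  c = 401−6² = 365
v_rel = (-1, 5),  |v_rel|² = 26;  v_rel·d = (-1)·(1) + (5)·(20) = 99
26·t² − 198·t + 365 = 0  ⇒  m = 99² − 26·365 = 311
m = 311 > 0,  v_rel·d = 99 > 0  ⇒  inside

inside=yes margin=311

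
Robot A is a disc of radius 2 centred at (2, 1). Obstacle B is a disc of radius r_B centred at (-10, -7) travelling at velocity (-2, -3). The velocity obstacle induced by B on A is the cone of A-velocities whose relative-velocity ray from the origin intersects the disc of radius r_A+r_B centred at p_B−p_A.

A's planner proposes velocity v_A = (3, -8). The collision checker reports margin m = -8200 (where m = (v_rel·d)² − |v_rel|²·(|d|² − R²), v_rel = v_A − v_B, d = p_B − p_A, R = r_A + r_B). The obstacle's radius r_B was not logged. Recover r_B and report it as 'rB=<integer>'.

m = -8200
d = (-12, -8);  v_rel = (5, -5),  |v_rel|² = 50
v_rel×d = (5)·(-8) − (-5)·(-12) = -100
since m = R²·50 − (-100)²:  R² = (10000 + -8200) / 50 = 36
R = √36 = 6  ⇒  r_B = 6 − 2 = 4

rB=4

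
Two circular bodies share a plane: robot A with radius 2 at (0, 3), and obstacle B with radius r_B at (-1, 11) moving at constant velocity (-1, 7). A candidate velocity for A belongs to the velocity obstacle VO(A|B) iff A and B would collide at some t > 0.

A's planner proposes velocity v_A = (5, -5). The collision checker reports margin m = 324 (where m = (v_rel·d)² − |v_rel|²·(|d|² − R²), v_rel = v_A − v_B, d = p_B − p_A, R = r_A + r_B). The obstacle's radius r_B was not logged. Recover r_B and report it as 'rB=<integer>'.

m = 324
d = (-1, 8);  v_rel = (6, -12),  |v_rel|² = 180
v_rel×d = (6)·(8) − (-12)·(-1) = 36
since m = R²·180 − 36²:  R² = (1296 + 324) / 180 = 9
R = √9 = 3  ⇒  r_B = 3 − 2 = 1

rB=1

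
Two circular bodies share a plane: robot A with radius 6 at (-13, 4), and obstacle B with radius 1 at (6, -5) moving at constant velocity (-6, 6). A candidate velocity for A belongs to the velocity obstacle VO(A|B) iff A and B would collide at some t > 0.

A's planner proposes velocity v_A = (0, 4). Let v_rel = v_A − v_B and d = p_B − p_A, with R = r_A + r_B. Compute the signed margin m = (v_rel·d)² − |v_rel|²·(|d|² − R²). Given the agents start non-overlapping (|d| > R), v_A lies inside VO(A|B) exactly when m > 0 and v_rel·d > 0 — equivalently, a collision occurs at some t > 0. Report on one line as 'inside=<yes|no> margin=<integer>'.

d = (19, -9),  |d|² = 442;  R = 6+1 = 7,  c = 442−7² = 393
v_rel = (6, -2),  |v_rel|² = 40;  v_rel·d = (6)·(19) + (-2)·(-9) = 132
40·t² − 264·t + 393 = 0  ⇒  m = 132² − 40·393 = 1704
m = 1704 > 0,  v_rel·d = 132 > 0  ⇒  inside

inside=yes margin=1704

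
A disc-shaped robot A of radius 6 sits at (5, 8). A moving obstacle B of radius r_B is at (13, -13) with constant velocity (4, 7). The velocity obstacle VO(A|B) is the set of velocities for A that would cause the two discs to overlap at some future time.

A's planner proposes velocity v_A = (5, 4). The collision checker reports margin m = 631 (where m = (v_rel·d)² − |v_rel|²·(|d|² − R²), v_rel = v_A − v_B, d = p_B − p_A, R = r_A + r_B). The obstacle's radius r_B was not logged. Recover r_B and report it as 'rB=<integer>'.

m = 631
d = (8, -21);  v_rel = (1, -3),  |v_rel|² = 10
v_rel×d = (1)·(-21) − (-3)·(8) = 3
since m = R²·10 − 3²:  R² = (9 + 631) / 10 = 64
R = √64 = 8  ⇒  r_B = 8 − 6 = 2

rB=2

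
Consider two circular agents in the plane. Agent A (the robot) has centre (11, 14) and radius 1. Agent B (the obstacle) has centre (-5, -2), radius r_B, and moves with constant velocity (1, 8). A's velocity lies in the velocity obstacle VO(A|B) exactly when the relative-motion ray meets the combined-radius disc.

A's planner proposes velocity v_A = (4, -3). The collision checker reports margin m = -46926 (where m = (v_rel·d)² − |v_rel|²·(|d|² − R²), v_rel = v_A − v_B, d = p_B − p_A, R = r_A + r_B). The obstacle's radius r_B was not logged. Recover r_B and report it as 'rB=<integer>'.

m = -46926
d = (-16, -16);  v_rel = (3, -11),  |v_rel|² = 130
v_rel×d = (3)·(-16) − (-11)·(-16) = -224
since m = R²·130 − (-224)²:  R² = (50176 + -46926) / 130 = 25
R = √25 = 5  ⇒  r_B = 5 − 1 = 4

rB=4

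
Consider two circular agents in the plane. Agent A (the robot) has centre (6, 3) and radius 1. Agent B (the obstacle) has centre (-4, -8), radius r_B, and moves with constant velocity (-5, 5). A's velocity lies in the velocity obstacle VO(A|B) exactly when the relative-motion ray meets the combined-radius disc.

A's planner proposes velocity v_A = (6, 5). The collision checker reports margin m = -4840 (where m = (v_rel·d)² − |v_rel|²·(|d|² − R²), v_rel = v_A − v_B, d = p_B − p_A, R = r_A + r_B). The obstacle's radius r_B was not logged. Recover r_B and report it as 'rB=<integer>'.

m = -4840
d = (-10, -11);  v_rel = (11, 0),  |v_rel|² = 121
v_rel×d = (11)·(-11) − (0)·(-10) = -121
since m = R²·121 − (-121)²:  R² = (14641 + -4840) / 121 = 81
R = √81 = 9  ⇒  r_B = 9 − 1 = 8

rB=8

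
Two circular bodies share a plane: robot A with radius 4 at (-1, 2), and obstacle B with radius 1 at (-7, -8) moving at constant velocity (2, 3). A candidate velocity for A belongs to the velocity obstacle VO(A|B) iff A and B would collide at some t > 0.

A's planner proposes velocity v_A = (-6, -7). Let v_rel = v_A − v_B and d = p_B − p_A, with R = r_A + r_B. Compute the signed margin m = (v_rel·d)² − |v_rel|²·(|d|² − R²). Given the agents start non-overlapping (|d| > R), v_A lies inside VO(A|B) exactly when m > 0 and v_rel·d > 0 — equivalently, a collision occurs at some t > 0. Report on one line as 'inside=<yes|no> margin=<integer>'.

d = (-6, -10),  |d|² = 136;  R = 4+1 = 5,  c = 136−5² = 111
v_rel = (-8, -10),  |v_rel|² = 164;  v_rel·d = (-8)·(-6) + (-10)·(-10) = 148
164·t² − 296·t + 111 = 0  ⇒  m = 148² − 164·111 = 3700
m = 3700 > 0,  v_rel·d = 148 > 0  ⇒  inside

inside=yes margin=3700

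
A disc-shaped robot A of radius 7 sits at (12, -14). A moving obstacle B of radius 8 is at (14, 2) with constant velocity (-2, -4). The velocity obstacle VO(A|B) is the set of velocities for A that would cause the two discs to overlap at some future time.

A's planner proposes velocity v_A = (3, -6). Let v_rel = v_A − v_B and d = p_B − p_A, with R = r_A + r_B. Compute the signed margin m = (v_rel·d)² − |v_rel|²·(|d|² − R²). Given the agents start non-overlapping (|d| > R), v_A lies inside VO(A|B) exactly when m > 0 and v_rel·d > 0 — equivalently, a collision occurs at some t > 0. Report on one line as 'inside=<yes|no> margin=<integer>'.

d = (2, 16),  |d|² = 260;  R = 7+8 = 15,  c = 260−15² = 35
v_rel = (5, -2),  |v_rel|² = 29;  v_rel·d = (5)·(2) + (-2)·(16) = -22
29·t² + 44·t + 35 = 0  ⇒  m = (-22)² − 29·35 = -531
m = -531 < 0,  v_rel·d = -22 < 0  ⇒  outside

inside=no margin=-531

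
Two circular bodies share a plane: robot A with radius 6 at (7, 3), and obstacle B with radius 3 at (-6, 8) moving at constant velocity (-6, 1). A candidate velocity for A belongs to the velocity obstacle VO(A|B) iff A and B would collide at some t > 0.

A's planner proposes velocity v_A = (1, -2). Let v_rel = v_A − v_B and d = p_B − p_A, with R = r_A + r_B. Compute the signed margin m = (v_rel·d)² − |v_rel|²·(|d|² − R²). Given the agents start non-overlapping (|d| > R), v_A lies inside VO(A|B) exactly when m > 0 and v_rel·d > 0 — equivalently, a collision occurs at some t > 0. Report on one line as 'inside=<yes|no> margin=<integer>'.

d = (-13, 5),  |d|² = 194;  R = 6+3 = 9,  c = 194−9² = 113
v_rel = (7, -3),  |v_rel|² = 58;  v_rel·d = (7)·(-13) + (-3)·(5) = -106
58·t² + 212·t + 113 = 0  ⇒  m = (-106)² − 58·113 = 4682
m = 4682 > 0,  v_rel·d = -106 < 0  ⇒  outside

inside=no margin=4682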